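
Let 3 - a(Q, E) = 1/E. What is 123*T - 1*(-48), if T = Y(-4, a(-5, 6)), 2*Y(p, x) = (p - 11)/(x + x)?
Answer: -3903/34 ≈ -114.79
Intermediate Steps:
a(Q, E) = 3 - 1/E
Y(p, x) = (-11 + p)/(4*x) (Y(p, x) = ((p - 11)/(x + x))/2 = ((-11 + p)/((2*x)))/2 = ((-11 + p)*(1/(2*x)))/2 = ((-11 + p)/(2*x))/2 = (-11 + p)/(4*x))
T = -45/34 (T = (-11 - 4)/(4*(3 - 1/6)) = (¼)*(-15)/(3 - 1*⅙) = (¼)*(-15)/(3 - ⅙) = (¼)*(-15)/(17/6) = (¼)*(6/17)*(-15) = -45/34 ≈ -1.3235)
123*T - 1*(-48) = 123*(-45/34) - 1*(-48) = -5535/34 + 48 = -3903/34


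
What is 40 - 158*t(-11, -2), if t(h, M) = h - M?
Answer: 1462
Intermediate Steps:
40 - 158*t(-11, -2) = 40 - 158*(-11 - 1*(-2)) = 40 - 158*(-11 + 2) = 40 - 158*(-9) = 40 + 1422 = 1462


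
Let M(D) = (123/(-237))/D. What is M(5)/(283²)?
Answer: -41/31635155 ≈ -1.2960e-6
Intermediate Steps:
M(D) = -41/(79*D) (M(D) = (123*(-1/237))/D = -41/(79*D))
M(5)/(283²) = (-41/79/5)/(283²) = -41/79*⅕/80089 = -41/395*1/80089 = -41/31635155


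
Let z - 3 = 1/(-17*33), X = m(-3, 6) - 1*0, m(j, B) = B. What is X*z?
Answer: 3364/187 ≈ 17.989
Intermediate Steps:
X = 6 (X = 6 - 1*0 = 6 + 0 = 6)
z = 1682/561 (z = 3 + 1/(-17*33) = 3 + 1/(-561) = 3 - 1/561 = 1682/561 ≈ 2.9982)
X*z = 6*(1682/561) = 3364/187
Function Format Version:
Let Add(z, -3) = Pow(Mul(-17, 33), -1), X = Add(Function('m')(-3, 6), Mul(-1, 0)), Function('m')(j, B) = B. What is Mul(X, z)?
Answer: Rational(3364, 187) ≈ 17.989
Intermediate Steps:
X = 6 (X = Add(6, Mul(-1, 0)) = Add(6, 0) = 6)
z = Rational(1682, 561) (z = Add(3, Pow(Mul(-17, 33), -1)) = Add(3, Pow(-561, -1)) = Add(3, Rational(-1, 561)) = Rational(1682, 561) ≈ 2.9982)
Mul(X, z) = Mul(6, Rational(1682, 561)) = Rational(3364, 187)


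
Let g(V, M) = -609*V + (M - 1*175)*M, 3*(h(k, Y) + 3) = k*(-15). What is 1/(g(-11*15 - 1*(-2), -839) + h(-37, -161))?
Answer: 1/950195 ≈ 1.0524e-6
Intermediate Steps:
h(k, Y) = -3 - 5*k (h(k, Y) = -3 + (k*(-15))/3 = -3 + (-15*k)/3 = -3 - 5*k)
g(V, M) = -609*V + M*(-175 + M) (g(V, M) = -609*V + (M - 175)*M = -609*V + (-175 + M)*M = -609*V + M*(-175 + M))
1/(g(-11*15 - 1*(-2), -839) + h(-37, -161)) = 1/(((-839)² - 609*(-11*15 - 1*(-2)) - 175*(-839)) + (-3 - 5*(-37))) = 1/((703921 - 609*(-165 + 2) + 146825) + (-3 + 185)) = 1/((703921 - 609*(-163) + 146825) + 182) = 1/((703921 + 99267 + 146825) + 182) = 1/(950013 + 182) = 1/950195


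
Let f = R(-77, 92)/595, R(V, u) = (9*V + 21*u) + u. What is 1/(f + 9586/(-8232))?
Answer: 349860/375223 ≈ 0.93241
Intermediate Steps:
R(V, u) = 9*V + 22*u
f = 1331/595 (f = (9*(-77) + 22*92)/595 = (-693 + 2024)*(1/595) = 1331*(1/595) = 1331/595 ≈ 2.2370)
1/(f + 9586/(-8232)) = 1/(1331/595 + 9586/(-8232)) = 1/(1331/595 + 9586*(-1/8232)) = 1/(1331/595 - 4793/4116) = 1/(375223/349860) = 349860/375223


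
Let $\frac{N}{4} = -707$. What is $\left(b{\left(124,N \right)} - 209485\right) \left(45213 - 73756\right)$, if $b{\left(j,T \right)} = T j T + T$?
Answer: $-28300044923929$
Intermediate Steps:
$N = -2828$ ($N = 4 \left(-707\right) = -2828$)
$b{\left(j,T \right)} = T + j T^{2}$ ($b{\left(j,T \right)} = j T^{2} + T = T + j T^{2}$)
$\left(b{\left(124,N \right)} - 209485\right) \left(45213 - 73756\right) = \left(- 2828 \left(1 - 350672\right) - 209485\right) \left(45213 - 73756\right) = \left(- 2828 \left(1 - 350672\right) - 209485\right) \left(-28543\right) = \left(\left(-2828\right) \left(-350671\right) - 209485\right) \left(-28543\right) = \left(991697588 - 209485\right) \left(-28543\right) = 991488103 \left(-28543\right) = -28300044923929$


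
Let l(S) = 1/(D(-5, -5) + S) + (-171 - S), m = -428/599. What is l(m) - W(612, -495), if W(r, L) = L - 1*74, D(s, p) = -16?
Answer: 2390807159/5997188 ≈ 398.65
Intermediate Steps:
W(r, L) = -74 + L (W(r, L) = L - 74 = -74 + L)
m = -428/599 (m = -428*1/599 = -428/599 ≈ -0.71452)
l(S) = -171 + 1/(-16 + S) - S (l(S) = 1/(-16 + S) + (-171 - S) = -171 + 1/(-16 + S) - S)
l(m) - W(612, -495) = (2737 - (-428/599)² - 155*(-428/599))/(-16 - 428/599) - (-74 - 495) = (2737 - 1*183184/358801 + 66340/599)/(-10012/599) - 1*(-569) = -599*(2737 - 183184/358801 + 66340/599)/10012 + 569 = -599/10012*1021592813/358801 + 569 = -1021592813/5997188 + 569 = 2390807159/5997188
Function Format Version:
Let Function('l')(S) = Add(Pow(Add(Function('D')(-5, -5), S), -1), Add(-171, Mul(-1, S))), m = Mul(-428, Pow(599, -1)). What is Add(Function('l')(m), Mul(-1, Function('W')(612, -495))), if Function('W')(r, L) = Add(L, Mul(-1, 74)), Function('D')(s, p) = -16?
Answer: Rational(2390807159, 5997188) ≈ 398.65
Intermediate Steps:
Function('W')(r, L) = Add(-74, L) (Function('W')(r, L) = Add(L, -74) = Add(-74, L))
m = Rational(-428, 599) (m = Mul(-428, Rational(1, 599)) = Rational(-428, 599) ≈ -0.71452)
Function('l')(S) = Add(-171, Pow(Add(-16, S), -1), Mul(-1, S)) (Function('l')(S) = Add(Pow(Add(-16, S), -1), Add(-171, Mul(-1, S))) = Add(-171, Pow(Add(-16, S), -1), Mul(-1, S)))
Add(Function('l')(m), Mul(-1, Function('W')(612, -495))) = Add(Mul(Pow(Add(-16, Rational(-428, 599)), -1), Add(2737, Mul(-1, Pow(Rational(-428, 599), 2)), Mul(-155, Rational(-428, 599)))), Mul(-1, Add(-74, -495))) = Add(Mul(Pow(Rational(-10012, 599), -1), Add(2737, Mul(-1, Rational(183184, 358801)), Rational(66340, 599))), Mul(-1, -569)) = Add(Mul(Rational(-599, 10012), Add(2737, Rational(-183184, 358801), Rational(66340, 599))), 569) = Add(Mul(Rational(-599, 10012), Rational(1021592813, 358801)), 569) = Add(Rational(-1021592813, 5997188), 569) = Rational(2390807159, 5997188)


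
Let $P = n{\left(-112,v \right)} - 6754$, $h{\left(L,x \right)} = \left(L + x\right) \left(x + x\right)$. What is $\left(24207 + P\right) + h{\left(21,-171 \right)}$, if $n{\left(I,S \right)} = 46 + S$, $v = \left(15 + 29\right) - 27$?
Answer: $68816$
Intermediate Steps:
$v = 17$ ($v = 44 - 27 = 17$)
$h{\left(L,x \right)} = 2 x \left(L + x\right)$ ($h{\left(L,x \right)} = \left(L + x\right) 2 x = 2 x \left(L + x\right)$)
$P = -6691$ ($P = \left(46 + 17\right) - 6754 = 63 - 6754 = -6691$)
$\left(24207 + P\right) + h{\left(21,-171 \right)} = \left(24207 - 6691\right) + 2 \left(-171\right) \left(21 - 171\right) = 17516 + 2 \left(-171\right) \left(-150\right) = 17516 + 51300 = 68816$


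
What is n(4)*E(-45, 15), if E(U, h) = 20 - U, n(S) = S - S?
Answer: 0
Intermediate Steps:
n(S) = 0
n(4)*E(-45, 15) = 0*(20 - 1*(-45)) = 0*(20 + 45) = 0*65 = 0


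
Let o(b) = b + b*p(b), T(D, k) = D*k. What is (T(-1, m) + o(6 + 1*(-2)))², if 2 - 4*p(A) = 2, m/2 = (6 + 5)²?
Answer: 56644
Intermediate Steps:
m = 242 (m = 2*(6 + 5)² = 2*11² = 2*121 = 242)
p(A) = 0 (p(A) = ½ - ¼*2 = ½ - ½ = 0)
o(b) = b (o(b) = b + b*0 = b + 0 = b)
(T(-1, m) + o(6 + 1*(-2)))² = (-1*242 + (6 + 1*(-2)))² = (-242 + (6 - 2))² = (-242 + 4)² = (-238)² = 56644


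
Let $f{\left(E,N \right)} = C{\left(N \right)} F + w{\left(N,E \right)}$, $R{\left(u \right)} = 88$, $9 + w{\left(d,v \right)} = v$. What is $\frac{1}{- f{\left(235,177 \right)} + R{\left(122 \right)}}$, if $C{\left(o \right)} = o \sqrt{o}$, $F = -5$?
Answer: $\frac{46}{46203927} + \frac{295 \sqrt{177}}{46203927} \approx 8.5939 \cdot 10^{-5}$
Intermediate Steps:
$w{\left(d,v \right)} = -9 + v$
$C{\left(o \right)} = o^{\frac{3}{2}}$
$f{\left(E,N \right)} = -9 + E - 5 N^{\frac{3}{2}}$ ($f{\left(E,N \right)} = N^{\frac{3}{2}} \left(-5\right) + \left(-9 + E\right) = - 5 N^{\frac{3}{2}} + \left(-9 + E\right) = -9 + E - 5 N^{\frac{3}{2}}$)
$\frac{1}{- f{\left(235,177 \right)} + R{\left(122 \right)}} = \frac{1}{- (-9 + 235 - 5 \cdot 177^{\frac{3}{2}}) + 88} = \frac{1}{- (-9 + 235 - 5 \cdot 177 \sqrt{177}) + 88} = \frac{1}{- (-9 + 235 - 885 \sqrt{177}) + 88} = \frac{1}{- (226 - 885 \sqrt{177}) + 88} = \frac{1}{\left(-226 + 885 \sqrt{177}\right) + 88} = \frac{1}{-138 + 885 \sqrt{177}}$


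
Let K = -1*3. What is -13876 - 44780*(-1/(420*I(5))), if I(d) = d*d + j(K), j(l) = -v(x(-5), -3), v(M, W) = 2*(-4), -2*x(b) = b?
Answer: -9613829/693 ≈ -13873.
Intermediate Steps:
x(b) = -b/2
K = -3
v(M, W) = -8
j(l) = 8 (j(l) = -1*(-8) = 8)
I(d) = 8 + d² (I(d) = d*d + 8 = d² + 8 = 8 + d²)
-13876 - 44780*(-1/(420*I(5))) = -13876 - 44780*(-1/(420*(8 + 5²))) = -13876 - 44780*(-1/(420*(8 + 25))) = -13876 - 44780/((33*(-12))*35) = -13876 - 44780/((-396*35)) = -13876 - 44780/(-13860) = -13876 - 44780*(-1/13860) = -13876 + 2239/693 = -9613829/693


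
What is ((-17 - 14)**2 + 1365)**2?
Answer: 5410276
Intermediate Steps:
((-17 - 14)**2 + 1365)**2 = ((-31)**2 + 1365)**2 = (961 + 1365)**2 = 2326**2 = 5410276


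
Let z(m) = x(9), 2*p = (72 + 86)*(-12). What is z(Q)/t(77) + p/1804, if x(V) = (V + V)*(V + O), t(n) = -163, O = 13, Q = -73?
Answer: -217227/73513 ≈ -2.9549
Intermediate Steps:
x(V) = 2*V*(13 + V) (x(V) = (V + V)*(V + 13) = (2*V)*(13 + V) = 2*V*(13 + V))
p = -948 (p = ((72 + 86)*(-12))/2 = (158*(-12))/2 = (½)*(-1896) = -948)
z(m) = 396 (z(m) = 2*9*(13 + 9) = 2*9*22 = 396)
z(Q)/t(77) + p/1804 = 396/(-163) - 948/1804 = 396*(-1/163) - 948*1/1804 = -396/163 - 237/451 = -217227/73513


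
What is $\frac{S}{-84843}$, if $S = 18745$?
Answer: $- \frac{18745}{84843} \approx -0.22094$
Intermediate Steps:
$\frac{S}{-84843} = \frac{18745}{-84843} = 18745 \left(- \frac{1}{84843}\right) = - \frac{18745}{84843}$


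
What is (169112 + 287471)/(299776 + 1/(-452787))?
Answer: 206734846821/135734675711 ≈ 1.5231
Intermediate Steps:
(169112 + 287471)/(299776 + 1/(-452787)) = 456583/(299776 - 1/452787) = 456583/(135734675711/452787) = 456583*(452787/135734675711) = 206734846821/135734675711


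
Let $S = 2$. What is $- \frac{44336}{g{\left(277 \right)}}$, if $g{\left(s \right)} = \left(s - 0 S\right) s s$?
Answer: $- \frac{44336}{21253933} \approx -0.002086$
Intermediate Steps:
$g{\left(s \right)} = s^{3}$ ($g{\left(s \right)} = \left(s - 0 \cdot 2\right) s s = \left(s - 0\right) s s = \left(s + 0\right) s s = s s s = s^{2} s = s^{3}$)
$- \frac{44336}{g{\left(277 \right)}} = - \frac{44336}{277^{3}} = - \frac{44336}{21253933}$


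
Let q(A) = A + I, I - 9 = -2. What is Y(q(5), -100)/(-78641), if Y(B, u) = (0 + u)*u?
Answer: -10000/78641 ≈ -0.12716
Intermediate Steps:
I = 7 (I = 9 - 2 = 7)
q(A) = 7 + A (q(A) = A + 7 = 7 + A)
Y(B, u) = u² (Y(B, u) = u*u = u²)
Y(q(5), -100)/(-78641) = (-100)²/(-78641) = 10000*(-1/78641) = -10000/78641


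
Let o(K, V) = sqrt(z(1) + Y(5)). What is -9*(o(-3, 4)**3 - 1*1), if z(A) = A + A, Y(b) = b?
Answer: 9 - 63*sqrt(7) ≈ -157.68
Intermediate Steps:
z(A) = 2*A
o(K, V) = sqrt(7) (o(K, V) = sqrt(2*1 + 5) = sqrt(2 + 5) = sqrt(7))
-9*(o(-3, 4)**3 - 1*1) = -9*((sqrt(7))**3 - 1*1) = -9*(7*sqrt(7) - 1) = -9*(-1 + 7*sqrt(7)) = 9 - 63*sqrt(7)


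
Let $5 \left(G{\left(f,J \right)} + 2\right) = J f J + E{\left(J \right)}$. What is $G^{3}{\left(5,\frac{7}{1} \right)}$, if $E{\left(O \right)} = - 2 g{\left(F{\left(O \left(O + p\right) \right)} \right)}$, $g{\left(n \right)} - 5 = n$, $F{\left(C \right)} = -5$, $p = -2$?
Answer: $103823$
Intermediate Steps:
$g{\left(n \right)} = 5 + n$
$E{\left(O \right)} = 0$ ($E{\left(O \right)} = - 2 \left(5 - 5\right) = \left(-2\right) 0 = 0$)
$G{\left(f,J \right)} = -2 + \frac{f J^{2}}{5}$ ($G{\left(f,J \right)} = -2 + \frac{J f J + 0}{5} = -2 + \frac{f J^{2} + 0}{5} = -2 + \frac{f J^{2}}{5}$)
$G^{3}{\left(5,\frac{7}{1} \right)} = \left(-2 + \frac{1}{5} \cdot 5 \left(\frac{7}{1}\right)^{2}\right)^{3} = \left(-2 + \frac{1}{5} \cdot 5 \left(7 \cdot 1\right)^{2}\right)^{3} = \left(-2 + \frac{1}{5} \cdot 5 \cdot 7^{2}\right)^{3} = \left(-2 + \frac{1}{5} \cdot 5 \cdot 49\right)^{3} = \left(-2 + 49\right)^{3} = 47^{3} = 103823$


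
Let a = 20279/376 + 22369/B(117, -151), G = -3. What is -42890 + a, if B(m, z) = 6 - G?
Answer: -136546505/3384 ≈ -40351.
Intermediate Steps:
B(m, z) = 9 (B(m, z) = 6 - 1*(-3) = 6 + 3 = 9)
a = 8593255/3384 (a = 20279/376 + 22369/9 = 8593255/3384 ≈ 2539.4)
-42890 + a = -42890 + 8593255/3384 = -136546505/3384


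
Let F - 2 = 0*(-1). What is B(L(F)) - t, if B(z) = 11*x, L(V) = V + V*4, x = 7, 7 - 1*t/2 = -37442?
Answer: -74821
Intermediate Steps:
t = 74898 (t = 14 - 2*(-37442) = 14 + 74884 = 74898)
F = 2 (F = 2 + 0*(-1) = 2 + 0 = 2)
L(V) = 5*V (L(V) = V + 4*V = 5*V)
B(z) = 77 (B(z) = 11*7 = 77)
B(L(F)) - t = 77 - 1*74898 = 77 - 74898 = -74821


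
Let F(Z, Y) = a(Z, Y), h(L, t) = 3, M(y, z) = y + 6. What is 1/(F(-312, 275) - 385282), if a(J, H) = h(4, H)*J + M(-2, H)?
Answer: -1/386214 ≈ -2.5892e-6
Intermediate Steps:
M(y, z) = 6 + y
a(J, H) = 4 + 3*J (a(J, H) = 3*J + (6 - 2) = 3*J + 4 = 4 + 3*J)
F(Z, Y) = 4 + 3*Z
1/(F(-312, 275) - 385282) = 1/((4 + 3*(-312)) - 385282) = 1/((4 - 936) - 385282) = 1/(-932 - 385282) = 1/(-386214) = -1/386214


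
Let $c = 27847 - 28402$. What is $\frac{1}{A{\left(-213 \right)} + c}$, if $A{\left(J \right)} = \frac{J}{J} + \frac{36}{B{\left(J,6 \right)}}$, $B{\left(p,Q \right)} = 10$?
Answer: $- \frac{5}{2752} \approx -0.0018169$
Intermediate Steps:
$c = -555$
$A{\left(J \right)} = \frac{23}{5}$ ($A{\left(J \right)} = \frac{J}{J} + \frac{36}{10} = 1 + 36 \cdot \frac{1}{10} = 1 + \frac{18}{5} = \frac{23}{5}$)
$\frac{1}{A{\left(-213 \right)} + c} = \frac{1}{\frac{23}{5} - 555} = \frac{1}{- \frac{2752}{5}} = - \frac{5}{2752}$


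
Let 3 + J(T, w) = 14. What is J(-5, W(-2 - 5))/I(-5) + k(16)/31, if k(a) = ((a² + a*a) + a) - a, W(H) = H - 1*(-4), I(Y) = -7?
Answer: 3243/217 ≈ 14.945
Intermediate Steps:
W(H) = 4 + H (W(H) = H + 4 = 4 + H)
J(T, w) = 11 (J(T, w) = -3 + 14 = 11)
k(a) = 2*a² (k(a) = ((a² + a²) + a) - a = (2*a² + a) - a = (a + 2*a²) - a = 2*a²)
J(-5, W(-2 - 5))/I(-5) + k(16)/31 = 11/(-7) + (2*16²)/31 = 11*(-⅐) + (2*256)*(1/31) = -11/7 + 512*(1/31) = -11/7 + 512/31 = 3243/217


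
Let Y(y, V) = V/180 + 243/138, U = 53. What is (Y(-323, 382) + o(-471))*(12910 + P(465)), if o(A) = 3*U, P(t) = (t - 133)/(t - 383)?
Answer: 29753727328/14145 ≈ 2.1035e+6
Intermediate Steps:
P(t) = (-133 + t)/(-383 + t)
o(A) = 159 (o(A) = 3*53 = 159)
Y(y, V) = 81/46 + V/180 (Y(y, V) = V*(1/180) + 243*(1/138) = V/180 + 81/46 = 81/46 + V/180)
(Y(-323, 382) + o(-471))*(12910 + P(465)) = ((81/46 + (1/180)*382) + 159)*(12910 + (-133 + 465)/(-383 + 465)) = ((81/46 + 191/90) + 159)*(12910 + 332/82) = (4019/1035 + 159)*(12910 + (1/82)*332) = 168584*(12910 + 166/41)/1035 = (168584/1035)*(529476/41) = 29753727328/14145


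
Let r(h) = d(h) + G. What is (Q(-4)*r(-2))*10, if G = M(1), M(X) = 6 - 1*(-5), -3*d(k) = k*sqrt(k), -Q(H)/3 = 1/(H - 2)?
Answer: 55 + 10*I*sqrt(2)/3 ≈ 55.0 + 4.714*I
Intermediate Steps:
Q(H) = -3/(-2 + H) (Q(H) = -3/(H - 2) = -3/(-2 + H))
d(k) = -k**(3/2)/3 (d(k) = -k*sqrt(k)/3 = -k**(3/2)/3)
M(X) = 11 (M(X) = 6 + 5 = 11)
G = 11
r(h) = 11 - h**(3/2)/3 (r(h) = -h**(3/2)/3 + 11 = 11 - h**(3/2)/3)
(Q(-4)*r(-2))*10 = ((-3/(-2 - 4))*(11 - (-2)*I*sqrt(2)/3))*10 = ((-3/(-6))*(11 - (-2)*I*sqrt(2)/3))*10 = ((-3*(-1/6))*(11 + 2*I*sqrt(2)/3))*10 = ((11 + 2*I*sqrt(2)/3)/2)*10 = (11/2 + I*sqrt(2)/3)*10 = 55 + 10*I*sqrt(2)/3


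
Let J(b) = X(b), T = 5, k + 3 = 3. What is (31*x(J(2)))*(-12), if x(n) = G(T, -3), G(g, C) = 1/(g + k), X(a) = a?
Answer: -372/5 ≈ -74.400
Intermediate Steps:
k = 0 (k = -3 + 3 = 0)
J(b) = b
G(g, C) = 1/g (G(g, C) = 1/(g + 0) = 1/g)
x(n) = 1/5
(31*x(J(2)))*(-12) = (31*(1/5))*(-12) = (31/5)*(-12) = -372/5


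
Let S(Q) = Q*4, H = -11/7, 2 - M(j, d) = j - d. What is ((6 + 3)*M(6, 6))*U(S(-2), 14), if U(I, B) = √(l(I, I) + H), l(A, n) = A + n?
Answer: 18*I*√861/7 ≈ 75.453*I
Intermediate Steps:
M(j, d) = 2 + d - j (M(j, d) = 2 - (j - d) = 2 + (d - j) = 2 + d - j)
H = -11/7 (H = -11*⅐ = -11/7 ≈ -1.5714)
S(Q) = 4*Q
U(I, B) = √(-11/7 + 2*I) (U(I, B) = √((I + I) - 11/7) = √(2*I - 11/7) = √(-11/7 + 2*I))
((6 + 3)*M(6, 6))*U(S(-2), 14) = ((6 + 3)*(2 + 6 - 1*6))*(√(-77 + 98*(4*(-2)))/7) = (9*(2 + 6 - 6))*(√(-77 + 98*(-8))/7) = (9*2)*(√(-77 - 784)/7) = 18*(√(-861)/7) = 18*((I*√861)/7) = 18*(I*√861/7) = 18*I*√861/7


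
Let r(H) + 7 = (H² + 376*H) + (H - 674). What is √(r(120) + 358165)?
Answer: 2*√104281 ≈ 645.85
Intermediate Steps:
r(H) = -681 + H² + 377*H (r(H) = -7 + ((H² + 376*H) + (H - 674)) = -7 + ((H² + 376*H) + (-674 + H)) = -7 + (-674 + H² + 377*H) = -681 + H² + 377*H)
√(r(120) + 358165) = √((-681 + 120² + 377*120) + 358165) = √((-681 + 14400 + 45240) + 358165) = √(58959 + 358165) = √417124 = 2*√104281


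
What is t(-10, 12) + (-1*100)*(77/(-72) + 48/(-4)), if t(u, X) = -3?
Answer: 23471/18 ≈ 1303.9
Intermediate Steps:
t(-10, 12) + (-1*100)*(77/(-72) + 48/(-4)) = -3 + (-1*100)*(77/(-72) + 48/(-4)) = -3 - 100*(77*(-1/72) + 48*(-¼)) = -3 - 100*(-77/72 - 12) = -3 - 100*(-941/72) = -3 + 23525/18 = 23471/18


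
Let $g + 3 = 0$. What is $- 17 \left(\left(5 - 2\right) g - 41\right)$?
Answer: $850$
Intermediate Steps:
$g = -3$ ($g = -3 + 0 = -3$)
$- 17 \left(\left(5 - 2\right) g - 41\right) = - 17 \left(\left(5 - 2\right) \left(-3\right) - 41\right) = - 17 \left(3 \left(-3\right) - 41\right) = - 17 \left(-9 - 41\right) = \left(-17\right) \left(-50\right) = 850$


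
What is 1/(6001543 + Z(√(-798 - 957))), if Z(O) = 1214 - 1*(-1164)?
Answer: 1/6003921 ≈ 1.6656e-7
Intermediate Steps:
Z(O) = 2378 (Z(O) = 1214 + 1164 = 2378)
1/(6001543 + Z(√(-798 - 957))) = 1/(6001543 + 2378) = 1/6003921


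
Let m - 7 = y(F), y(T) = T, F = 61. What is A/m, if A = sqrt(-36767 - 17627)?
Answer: I*sqrt(54394)/68 ≈ 3.4298*I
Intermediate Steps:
m = 68 (m = 7 + 61 = 68)
A = I*sqrt(54394) (A = sqrt(-54394) = I*sqrt(54394) ≈ 233.23*I)
A/m = (I*sqrt(54394))/68 = (I*sqrt(54394))*(1/68) = I*sqrt(54394)/68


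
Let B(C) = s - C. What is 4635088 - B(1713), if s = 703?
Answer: 4636098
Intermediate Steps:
B(C) = 703 - C
4635088 - B(1713) = 4635088 - (703 - 1*1713) = 4635088 - (703 - 1713) = 4635088 - 1*(-1010) = 4635088 + 1010 = 4636098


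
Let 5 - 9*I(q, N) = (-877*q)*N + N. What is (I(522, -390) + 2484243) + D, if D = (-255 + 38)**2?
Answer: -155757277/9 ≈ -1.7306e+7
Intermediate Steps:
I(q, N) = 5/9 - N/9 + 877*N*q/9 (I(q, N) = 5/9 - ((-877*q)*N + N)/9 = 5/9 - (-877*N*q + N)/9 = 5/9 - (N - 877*N*q)/9 = 5/9 + (-N/9 + 877*N*q/9) = 5/9 - N/9 + 877*N*q/9)
D = 47089 (D = (-217)**2 = 47089)
(I(522, -390) + 2484243) + D = ((5/9 - 1/9*(-390) + (877/9)*(-390)*522) + 2484243) + 47089 = ((5/9 + 130/3 - 19837740) + 2484243) + 47089 = (-178539265/9 + 2484243) + 47089 = -156181078/9 + 47089 = -155757277/9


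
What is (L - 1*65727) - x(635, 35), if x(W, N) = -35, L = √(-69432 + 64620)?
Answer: -65692 + 2*I*√1203 ≈ -65692.0 + 69.369*I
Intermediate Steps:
L = 2*I*√1203 (L = √(-4812) = 2*I*√1203 ≈ 69.369*I)
(L - 1*65727) - x(635, 35) = (2*I*√1203 - 1*65727) - 1*(-35) = (2*I*√1203 - 65727) + 35 = (-65727 + 2*I*√1203) + 35 = -65692 + 2*I*√1203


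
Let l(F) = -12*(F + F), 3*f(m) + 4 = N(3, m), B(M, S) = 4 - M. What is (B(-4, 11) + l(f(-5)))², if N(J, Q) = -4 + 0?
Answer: 5184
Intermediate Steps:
N(J, Q) = -4
f(m) = -8/3 (f(m) = -4/3 + (⅓)*(-4) = -4/3 - 4/3 = -8/3)
l(F) = -24*F
(B(-4, 11) + l(f(-5)))² = ((4 - 1*(-4)) - 24*(-8/3))² = ((4 + 4) + 64)² = (8 + 64)² = 72² = 5184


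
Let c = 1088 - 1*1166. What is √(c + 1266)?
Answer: 6*√33 ≈ 34.467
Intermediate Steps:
c = -78 (c = 1088 - 1166 = -78)
√(c + 1266) = √(-78 + 1266) = √1188 = 6*√33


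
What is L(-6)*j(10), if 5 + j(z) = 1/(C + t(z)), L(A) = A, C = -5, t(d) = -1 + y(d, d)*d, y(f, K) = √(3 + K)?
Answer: 9471/316 - 15*√13/316 ≈ 29.800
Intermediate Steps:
t(d) = -1 + d*√(3 + d) (t(d) = -1 + √(3 + d)*d = -1 + d*√(3 + d))
j(z) = -5 + 1/(-6 + z*√(3 + z)) (j(z) = -5 + 1/(-5 + (-1 + z*√(3 + z))) = -5 + 1/(-6 + z*√(3 + z)))
L(-6)*j(10) = -6*(31 - 5*10*√(3 + 10))/(-6 + 10*√(3 + 10)) = -6*(31 - 5*10*√13)/(-6 + 10*√13) = -6*(31 - 50*√13)/(-6 + 10*√13)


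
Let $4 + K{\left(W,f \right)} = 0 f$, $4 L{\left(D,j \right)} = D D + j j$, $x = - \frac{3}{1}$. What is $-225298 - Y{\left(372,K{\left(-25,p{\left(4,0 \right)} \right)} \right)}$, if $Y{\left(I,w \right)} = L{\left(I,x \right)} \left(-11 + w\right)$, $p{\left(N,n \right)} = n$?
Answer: $\frac{1174703}{4} \approx 2.9368 \cdot 10^{5}$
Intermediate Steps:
$x = -3$ ($x = \left(-3\right) 1 = -3$)
$L{\left(D,j \right)} = \frac{D^{2}}{4} + \frac{j^{2}}{4}$ ($L{\left(D,j \right)} = \frac{D D + j j}{4} = \frac{D^{2} + j^{2}}{4} = \frac{D^{2}}{4} + \frac{j^{2}}{4}$)
$K{\left(W,f \right)} = -4$ ($K{\left(W,f \right)} = -4 + 0 f = -4 + 0 = -4$)
$Y{\left(I,w \right)} = \left(-11 + w\right) \left(\frac{9}{4} + \frac{I^{2}}{4}\right)$ ($Y{\left(I,w \right)} = \left(\frac{I^{2}}{4} + \frac{\left(-3\right)^{2}}{4}\right) \left(-11 + w\right) = \left(\frac{I^{2}}{4} + \frac{1}{4} \cdot 9\right) \left(-11 + w\right) = \left(\frac{I^{2}}{4} + \frac{9}{4}\right) \left(-11 + w\right) = \left(\frac{9}{4} + \frac{I^{2}}{4}\right) \left(-11 + w\right) = \left(-11 + w\right) \left(\frac{9}{4} + \frac{I^{2}}{4}\right)$)
$-225298 - Y{\left(372,K{\left(-25,p{\left(4,0 \right)} \right)} \right)} = -225298 - \frac{\left(-11 - 4\right) \left(9 + 372^{2}\right)}{4} = -225298 - \frac{1}{4} \left(-15\right) \left(9 + 138384\right) = -225298 - \frac{1}{4} \left(-15\right) 138393 = -225298 - - \frac{2075895}{4} = -225298 + \frac{2075895}{4} = \frac{1174703}{4}$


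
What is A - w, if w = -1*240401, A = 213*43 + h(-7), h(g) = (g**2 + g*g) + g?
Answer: 249651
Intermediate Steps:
h(g) = g + 2*g**2 (h(g) = (g**2 + g**2) + g = 2*g**2 + g = g + 2*g**2)
A = 9250 (A = 213*43 - 7*(1 + 2*(-7)) = 9159 - 7*(1 - 14) = 9159 - 7*(-13) = 9159 + 91 = 9250)
w = -240401
A - w = 9250 - 1*(-240401) = 9250 + 240401 = 249651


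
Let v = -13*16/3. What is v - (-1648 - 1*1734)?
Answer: 9938/3 ≈ 3312.7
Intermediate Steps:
v = -208/3 (v = -208*⅓ = -208/3 ≈ -69.333)
v - (-1648 - 1*1734) = -208/3 - (-1648 - 1*1734) = -208/3 - (-1648 - 1734) = -208/3 - 1*(-3382) = -208/3 + 3382 = 9938/3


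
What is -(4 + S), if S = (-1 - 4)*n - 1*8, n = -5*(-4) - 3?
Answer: 89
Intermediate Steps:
n = 17 (n = 20 - 3 = 17)
S = -93 (S = (-1 - 4)*17 - 1*8 = -5*17 - 8 = -85 - 8 = -93)
-(4 + S) = -(4 - 93) = -1*(-89) = 89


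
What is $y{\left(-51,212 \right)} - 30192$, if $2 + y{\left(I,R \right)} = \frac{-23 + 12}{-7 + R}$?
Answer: $- \frac{6189781}{205} \approx -30194.0$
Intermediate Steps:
$y{\left(I,R \right)} = -2 - \frac{11}{-7 + R}$ ($y{\left(I,R \right)} = -2 + \frac{-23 + 12}{-7 + R} = -2 - \frac{11}{-7 + R}$)
$y{\left(-51,212 \right)} - 30192 = \frac{3 - 424}{-7 + 212} - 30192 = \frac{3 - 424}{205} - 30192 = \frac{1}{205} \left(-421\right) - 30192 = - \frac{421}{205} - 30192 = - \frac{6189781}{205}$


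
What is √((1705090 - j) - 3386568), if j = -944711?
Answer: 3*I*√81863 ≈ 858.35*I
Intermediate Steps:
√((1705090 - j) - 3386568) = √((1705090 - 1*(-944711)) - 3386568) = √((1705090 + 944711) - 3386568) = √(2649801 - 3386568) = √(-736767) = 3*I*√81863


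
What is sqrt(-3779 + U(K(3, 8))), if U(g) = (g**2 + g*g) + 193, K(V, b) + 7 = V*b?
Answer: 8*I*sqrt(47) ≈ 54.845*I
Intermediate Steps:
K(V, b) = -7 + V*b
U(g) = 193 + 2*g**2 (U(g) = (g**2 + g**2) + 193 = 2*g**2 + 193 = 193 + 2*g**2)
sqrt(-3779 + U(K(3, 8))) = sqrt(-3779 + (193 + 2*(-7 + 3*8)**2)) = sqrt(-3779 + (193 + 2*(-7 + 24)**2)) = sqrt(-3779 + (193 + 2*17**2)) = sqrt(-3779 + (193 + 2*289)) = sqrt(-3779 + (193 + 578)) = sqrt(-3779 + 771) = sqrt(-3008) = 8*I*sqrt(47)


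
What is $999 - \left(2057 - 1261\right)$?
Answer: $203$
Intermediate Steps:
$999 - \left(2057 - 1261\right) = 999 - 796 = 203$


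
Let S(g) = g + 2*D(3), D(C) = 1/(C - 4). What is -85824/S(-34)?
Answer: 2384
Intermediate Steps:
D(C) = 1/(-4 + C)
S(g) = -2 + g (S(g) = g + 2/(-4 + 3) = g + 2/(-1) = g + 2*(-1) = g - 2 = -2 + g)
-85824/S(-34) = -85824/(-2 - 34) = -85824/(-36) = -85824*(-1/36) = 2384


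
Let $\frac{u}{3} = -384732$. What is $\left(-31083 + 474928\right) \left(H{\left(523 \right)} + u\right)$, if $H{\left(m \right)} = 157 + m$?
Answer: $-511982309020$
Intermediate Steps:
$u = -1154196$ ($u = 3 \left(-384732\right) = -1154196$)
$\left(-31083 + 474928\right) \left(H{\left(523 \right)} + u\right) = \left(-31083 + 474928\right) \left(\left(157 + 523\right) - 1154196\right) = 443845 \left(680 - 1154196\right) = 443845 \left(-1153516\right) = -511982309020$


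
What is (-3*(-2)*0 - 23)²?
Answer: 529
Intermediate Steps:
(-3*(-2)*0 - 23)² = (6*0 - 23)² = (0 - 23)² = (-23)² = 529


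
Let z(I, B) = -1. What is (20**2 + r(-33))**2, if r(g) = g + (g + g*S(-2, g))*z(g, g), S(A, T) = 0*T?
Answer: 160000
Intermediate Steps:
S(A, T) = 0
r(g) = 0 (r(g) = g + (g + g*0)*(-1) = g + (g + 0)*(-1) = g + g*(-1) = g - g = 0)
(20**2 + r(-33))**2 = (20**2 + 0)**2 = (400 + 0)**2 = 400**2 = 160000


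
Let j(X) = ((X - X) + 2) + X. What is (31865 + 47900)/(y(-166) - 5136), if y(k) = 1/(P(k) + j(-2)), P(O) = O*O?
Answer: -439600868/28305523 ≈ -15.531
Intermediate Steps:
P(O) = O**2
j(X) = 2 + X (j(X) = (0 + 2) + X = 2 + X)
y(k) = k**(-2) (y(k) = 1/(k**2 + (2 - 2)) = 1/(k**2 + 0) = 1/(k**2) = k**(-2))
(31865 + 47900)/(y(-166) - 5136) = (31865 + 47900)/((-166)**(-2) - 5136) = 79765/(1/27556 - 5136) = 79765/(-141527615/27556) = 79765*(-27556/141527615) = -439600868/28305523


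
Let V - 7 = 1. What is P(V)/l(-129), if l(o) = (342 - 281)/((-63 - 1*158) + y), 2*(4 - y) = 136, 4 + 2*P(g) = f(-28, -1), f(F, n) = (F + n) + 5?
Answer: 3990/61 ≈ 65.410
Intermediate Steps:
V = 8 (V = 7 + 1 = 8)
f(F, n) = 5 + F + n
P(g) = -14 (P(g) = -2 + (5 - 28 - 1)/2 = -2 + (1/2)*(-24) = -2 - 12 = -14)
y = -64 (y = 4 - 1/2*136 = 4 - 68 = -64)
l(o) = -61/285 (l(o) = (342 - 281)/((-63 - 1*158) - 64) = 61/((-63 - 158) - 64) = 61/(-221 - 64) = 61/(-285) = 61*(-1/285) = -61/285)
P(V)/l(-129) = -14/(-61/285) = -14*(-285/61) = 3990/61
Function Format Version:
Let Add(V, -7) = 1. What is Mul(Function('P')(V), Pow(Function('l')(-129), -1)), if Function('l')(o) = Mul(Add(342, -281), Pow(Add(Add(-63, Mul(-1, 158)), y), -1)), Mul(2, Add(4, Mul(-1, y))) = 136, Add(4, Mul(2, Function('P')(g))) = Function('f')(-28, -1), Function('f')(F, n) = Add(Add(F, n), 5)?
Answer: Rational(3990, 61) ≈ 65.410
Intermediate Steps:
V = 8 (V = Add(7, 1) = 8)
Function('f')(F, n) = Add(5, F, n)
Function('P')(g) = -14 (Function('P')(g) = Add(-2, Mul(Rational(1, 2), Add(5, -28, -1))) = Add(-2, Mul(Rational(1, 2), -24)) = Add(-2, -12) = -14)
y = -64 (y = Add(4, Mul(Rational(-1, 2), 136)) = Add(4, -68) = -64)
Function('l')(o) = Rational(-61, 285) (Function('l')(o) = Mul(Add(342, -281), Pow(Add(Add(-63, Mul(-1, 158)), -64), -1)) = Mul(61, Pow(Add(Add(-63, -158), -64), -1)) = Mul(61, Pow(Add(-221, -64), -1)) = Mul(61, Pow(-285, -1)) = Mul(61, Rational(-1, 285)) = Rational(-61, 285))
Mul(Function('P')(V), Pow(Function('l')(-129), -1)) = Mul(-14, Pow(Rational(-61, 285), -1)) = Mul(-14, Rational(-285, 61)) = Rational(3990, 61)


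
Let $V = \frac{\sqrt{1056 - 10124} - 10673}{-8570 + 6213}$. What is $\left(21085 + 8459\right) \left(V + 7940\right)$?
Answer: $\frac{553218874632}{2357} - \frac{59088 i \sqrt{2267}}{2357} \approx 2.3471 \cdot 10^{8} - 1193.6 i$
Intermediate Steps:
$V = \frac{10673}{2357} - \frac{2 i \sqrt{2267}}{2357}$ ($V = \frac{\sqrt{-9068} - 10673}{-2357} = \left(2 i \sqrt{2267} - 10673\right) \left(- \frac{1}{2357}\right) = \left(-10673 + 2 i \sqrt{2267}\right) \left(- \frac{1}{2357}\right) = \frac{10673}{2357} - \frac{2 i \sqrt{2267}}{2357} \approx 4.5282 - 0.040401 i$)
$\left(21085 + 8459\right) \left(V + 7940\right) = \left(21085 + 8459\right) \left(\left(\frac{10673}{2357} - \frac{2 i \sqrt{2267}}{2357}\right) + 7940\right) = 29544 \left(\frac{18725253}{2357} - \frac{2 i \sqrt{2267}}{2357}\right) = \frac{553218874632}{2357} - \frac{59088 i \sqrt{2267}}{2357}$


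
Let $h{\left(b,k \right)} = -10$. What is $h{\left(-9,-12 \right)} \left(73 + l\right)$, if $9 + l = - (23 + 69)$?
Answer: $280$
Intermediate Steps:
$l = -101$ ($l = -9 - \left(23 + 69\right) = -9 - 92 = -101$)
$h{\left(-9,-12 \right)} \left(73 + l\right) = - 10 \left(73 - 101\right) = \left(-10\right) \left(-28\right) = 280$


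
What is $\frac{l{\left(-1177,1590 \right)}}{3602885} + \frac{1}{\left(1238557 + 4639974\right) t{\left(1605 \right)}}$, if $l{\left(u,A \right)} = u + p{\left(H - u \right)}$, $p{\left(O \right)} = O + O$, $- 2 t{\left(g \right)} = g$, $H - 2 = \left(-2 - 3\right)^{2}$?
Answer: $\frac{2322905962027}{6798674442981135} \approx 0.00034167$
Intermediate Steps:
$H = 27$ ($H = 2 + \left(-2 - 3\right)^{2} = 2 + \left(-5\right)^{2} = 2 + 25 = 27$)
$t{\left(g \right)} = - \frac{g}{2}$
$p{\left(O \right)} = 2 O$
$l{\left(u,A \right)} = 54 - u$ ($l{\left(u,A \right)} = u + 2 \left(27 - u\right) = u - \left(-54 + 2 u\right) = 54 - u$)
$\frac{l{\left(-1177,1590 \right)}}{3602885} + \frac{1}{\left(1238557 + 4639974\right) t{\left(1605 \right)}} = \frac{54 - -1177}{3602885} + \frac{1}{\left(1238557 + 4639974\right) \left(\left(- \frac{1}{2}\right) 1605\right)} = \left(54 + 1177\right) \frac{1}{3602885} + \frac{1}{5878531 \left(- \frac{1605}{2}\right)} = 1231 \cdot \frac{1}{3602885} + \frac{1}{5878531} \left(- \frac{2}{1605}\right) = \frac{1231}{3602885} - \frac{2}{9435042255} = \frac{2322905962027}{6798674442981135}$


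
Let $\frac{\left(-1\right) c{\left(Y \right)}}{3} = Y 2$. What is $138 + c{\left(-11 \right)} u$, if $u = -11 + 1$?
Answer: $-522$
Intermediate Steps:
$u = -10$
$c{\left(Y \right)} = - 6 Y$ ($c{\left(Y \right)} = - 3 Y 2 = - 3 \cdot 2 Y = - 6 Y$)
$138 + c{\left(-11 \right)} u = 138 + \left(-6\right) \left(-11\right) \left(-10\right) = 138 + 66 \left(-10\right) = 138 - 660 = -522$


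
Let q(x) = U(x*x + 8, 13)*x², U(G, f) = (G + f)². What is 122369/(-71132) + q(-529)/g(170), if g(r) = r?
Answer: 779532515695525332899/6046220 ≈ 1.2893e+14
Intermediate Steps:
q(x) = x²*(21 + x²)² (q(x) = ((x*x + 8) + 13)²*x² = ((x² + 8) + 13)²*x² = ((8 + x²) + 13)²*x² = (21 + x²)²*x² = x²*(21 + x²)²)
122369/(-71132) + q(-529)/g(170) = 122369/(-71132) + ((-529)²*(21 + (-529)²)²)/170 = 122369*(-1/71132) + (279841*(21 + 279841)²)*(1/170) = -122369/71132 + (279841*279862²)*(1/170) = -122369/71132 + (279841*78322739044)*(1/170) = -122369/71132 + 21917913616812004*(1/170) = -122369/71132 + 10958956808406002/85 = 779532515695525332899/6046220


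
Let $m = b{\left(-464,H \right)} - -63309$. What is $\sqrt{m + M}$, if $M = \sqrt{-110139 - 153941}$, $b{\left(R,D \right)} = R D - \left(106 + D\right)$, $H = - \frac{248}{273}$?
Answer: $\frac{\sqrt{526882083 + 33124 i \sqrt{16505}}}{91} \approx 252.24 + 1.0186 i$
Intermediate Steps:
$H = - \frac{248}{273}$ ($H = \left(-248\right) \frac{1}{273} = - \frac{248}{273} \approx -0.90842$)
$b{\left(R,D \right)} = -106 - D + D R$ ($b{\left(R,D \right)} = D R - \left(106 + D\right) = -106 - D + D R$)
$m = \frac{5789913}{91}$ ($m = \left(-106 - - \frac{248}{273} - - \frac{115072}{273}\right) - -63309 = \left(-106 + \frac{248}{273} + \frac{115072}{273}\right) + 63309 = \frac{28794}{91} + 63309 = \frac{5789913}{91} \approx 63625.0$)
$M = 4 i \sqrt{16505}$ ($M = \sqrt{-264080} = 4 i \sqrt{16505} \approx 513.89 i$)
$\sqrt{m + M} = \sqrt{\frac{5789913}{91} + 4 i \sqrt{16505}}$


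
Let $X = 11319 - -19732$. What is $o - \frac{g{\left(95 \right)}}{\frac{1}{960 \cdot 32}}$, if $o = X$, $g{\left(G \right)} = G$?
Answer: $-2887349$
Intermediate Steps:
$X = 31051$ ($X = 11319 + 19732 = 31051$)
$o = 31051$
$o - \frac{g{\left(95 \right)}}{\frac{1}{960 \cdot 32}} = 31051 - \frac{95}{\frac{1}{960 \cdot 32}} = 31051 - \frac{95}{\frac{1}{30720}} = 31051 - 95 \frac{1}{\frac{1}{30720}} = 31051 - 95 \cdot 30720 = 31051 - 2918400 = -2887349$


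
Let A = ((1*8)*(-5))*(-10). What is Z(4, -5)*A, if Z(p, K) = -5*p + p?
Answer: -6400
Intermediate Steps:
Z(p, K) = -4*p
A = 400 (A = (8*(-5))*(-10) = -40*(-10) = 400)
Z(4, -5)*A = -4*4*400 = -16*400 = -6400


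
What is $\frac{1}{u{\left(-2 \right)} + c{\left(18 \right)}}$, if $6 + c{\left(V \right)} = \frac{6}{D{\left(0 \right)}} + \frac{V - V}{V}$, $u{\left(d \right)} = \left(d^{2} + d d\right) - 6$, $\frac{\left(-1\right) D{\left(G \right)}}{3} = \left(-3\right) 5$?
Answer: $- \frac{15}{58} \approx -0.25862$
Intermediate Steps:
$D{\left(G \right)} = 45$ ($D{\left(G \right)} = - 3 \left(\left(-3\right) 5\right) = \left(-3\right) \left(-15\right) = 45$)
$u{\left(d \right)} = -6 + 2 d^{2}$ ($u{\left(d \right)} = \left(d^{2} + d^{2}\right) - 6 = 2 d^{2} - 6 = -6 + 2 d^{2}$)
$c{\left(V \right)} = - \frac{88}{15}$ ($c{\left(V \right)} = -6 + \left(\frac{6}{45} + \frac{V - V}{V}\right) = -6 + \left(6 \cdot \frac{1}{45} + \frac{0}{V}\right) = -6 + \left(\frac{2}{15} + 0\right) = -6 + \frac{2}{15} = - \frac{88}{15}$)
$\frac{1}{u{\left(-2 \right)} + c{\left(18 \right)}} = \frac{1}{\left(-6 + 2 \left(-2\right)^{2}\right) - \frac{88}{15}} = \frac{1}{\left(-6 + 2 \cdot 4\right) - \frac{88}{15}} = \frac{1}{\left(-6 + 8\right) - \frac{88}{15}} = \frac{1}{2 - \frac{88}{15}} = \frac{1}{- \frac{58}{15}} = - \frac{15}{58}$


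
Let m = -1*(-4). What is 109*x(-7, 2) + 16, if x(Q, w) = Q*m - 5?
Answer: -3581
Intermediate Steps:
m = 4
x(Q, w) = -5 + 4*Q (x(Q, w) = Q*4 - 5 = 4*Q - 5 = -5 + 4*Q)
109*x(-7, 2) + 16 = 109*(-5 + 4*(-7)) + 16 = 109*(-5 - 28) + 16 = 109*(-33) + 16 = -3597 + 16 = -3581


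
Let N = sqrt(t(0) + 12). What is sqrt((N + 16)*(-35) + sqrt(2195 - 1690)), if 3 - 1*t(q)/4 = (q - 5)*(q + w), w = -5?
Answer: sqrt(-560 + sqrt(505) - 70*I*sqrt(19)) ≈ 6.3468 - 24.038*I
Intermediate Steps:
t(q) = 12 - 4*(-5 + q)**2 (t(q) = 12 - 4*(q - 5)*(q - 5) = 12 - 4*(-5 + q)*(-5 + q) = 12 - 4*(-5 + q)**2)
N = 2*I*sqrt(19) (N = sqrt((-88 - 4*0**2 + 40*0) + 12) = sqrt((-88 - 4*0 + 0) + 12) = sqrt((-88 + 0 + 0) + 12) = sqrt(-88 + 12) = sqrt(-76) = 2*I*sqrt(19) ≈ 8.7178*I)
sqrt((N + 16)*(-35) + sqrt(2195 - 1690)) = sqrt((2*I*sqrt(19) + 16)*(-35) + sqrt(2195 - 1690)) = sqrt((16 + 2*I*sqrt(19))*(-35) + sqrt(505)) = sqrt((-560 - 70*I*sqrt(19)) + sqrt(505)) = sqrt(-560 + sqrt(505) - 70*I*sqrt(19))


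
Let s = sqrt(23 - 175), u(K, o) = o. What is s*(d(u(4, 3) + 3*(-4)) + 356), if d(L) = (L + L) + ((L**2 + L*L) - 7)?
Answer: 986*I*sqrt(38) ≈ 6078.1*I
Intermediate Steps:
d(L) = -7 + 2*L + 2*L**2 (d(L) = 2*L + ((L**2 + L**2) - 7) = 2*L + (2*L**2 - 7) = 2*L + (-7 + 2*L**2) = -7 + 2*L + 2*L**2)
s = 2*I*sqrt(38) (s = sqrt(-152) = 2*I*sqrt(38) ≈ 12.329*I)
s*(d(u(4, 3) + 3*(-4)) + 356) = (2*I*sqrt(38))*((-7 + 2*(3 + 3*(-4)) + 2*(3 + 3*(-4))**2) + 356) = (2*I*sqrt(38))*((-7 + 2*(3 - 12) + 2*(3 - 12)**2) + 356) = (2*I*sqrt(38))*((-7 + 2*(-9) + 2*(-9)**2) + 356) = (2*I*sqrt(38))*((-7 - 18 + 2*81) + 356) = (2*I*sqrt(38))*((-7 - 18 + 162) + 356) = (2*I*sqrt(38))*(137 + 356) = (2*I*sqrt(38))*493 = 986*I*sqrt(38)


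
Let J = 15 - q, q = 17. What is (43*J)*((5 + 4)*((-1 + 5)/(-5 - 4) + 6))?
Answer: -4300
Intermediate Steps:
J = -2 (J = 15 - 1*17 = 15 - 17 = -2)
(43*J)*((5 + 4)*((-1 + 5)/(-5 - 4) + 6)) = (43*(-2))*((5 + 4)*((-1 + 5)/(-5 - 4) + 6)) = -774*(4/(-9) + 6) = -774*(4*(-⅑) + 6) = -774*(-4/9 + 6) = -774*50/9 = -86*50 = -4300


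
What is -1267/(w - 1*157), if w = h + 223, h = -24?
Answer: -181/6 ≈ -30.167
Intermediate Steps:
w = 199 (w = -24 + 223 = 199)
-1267/(w - 1*157) = -1267/(199 - 1*157) = -1267/(199 - 157) = -1267/42 = (1/42)*(-1267) = -181/6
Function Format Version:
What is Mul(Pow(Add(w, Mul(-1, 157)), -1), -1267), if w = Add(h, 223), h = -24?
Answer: Rational(-181, 6) ≈ -30.167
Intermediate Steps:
w = 199 (w = Add(-24, 223) = 199)
Mul(Pow(Add(w, Mul(-1, 157)), -1), -1267) = Mul(Pow(Add(199, Mul(-1, 157)), -1), -1267) = Mul(Pow(Add(199, -157), -1), -1267) = Mul(Pow(42, -1), -1267) = Mul(Rational(1, 42), -1267) = Rational(-181, 6)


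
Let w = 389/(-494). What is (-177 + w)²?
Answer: 7713581929/244036 ≈ 31608.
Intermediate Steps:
w = -389/494 (w = 389*(-1/494) = -389/494 ≈ -0.78745)
(-177 + w)² = (-177 - 389/494)² = (-87827/494)² = 7713581929/244036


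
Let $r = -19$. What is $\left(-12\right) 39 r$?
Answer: $8892$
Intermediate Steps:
$\left(-12\right) 39 r = \left(-12\right) 39 \left(-19\right) = \left(-468\right) \left(-19\right) = 8892$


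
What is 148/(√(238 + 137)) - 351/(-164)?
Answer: 351/164 + 148*√15/75 ≈ 9.7829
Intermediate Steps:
148/(√(238 + 137)) - 351/(-164) = 148/(√375) - 351*(-1/164) = 148/((5*√15)) + 351/164 = 148*(√15/75) + 351/164 = 148*√15/75 + 351/164 = 351/164 + 148*√15/75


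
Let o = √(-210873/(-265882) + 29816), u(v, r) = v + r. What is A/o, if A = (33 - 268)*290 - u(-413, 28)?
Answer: -13553*√2107845649276970/1585549717 ≈ -392.44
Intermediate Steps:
u(v, r) = r + v
o = √2107845649276970/265882 (o = √(-210873*(-1/265882) + 29816) = √(210873/265882 + 29816) = √(7927748585/265882) = √2107845649276970/265882 ≈ 172.68)
A = -67765 (A = (33 - 268)*290 - (28 - 413) = -235*290 - 1*(-385) = -68150 + 385 = -67765)
A/o = -67765*√2107845649276970/7927748585 = -13553*√2107845649276970/1585549717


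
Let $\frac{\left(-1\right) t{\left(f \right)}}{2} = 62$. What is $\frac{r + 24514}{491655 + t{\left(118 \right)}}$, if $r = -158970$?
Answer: $- \frac{134456}{491531} \approx -0.27355$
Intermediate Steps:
$t{\left(f \right)} = -124$ ($t{\left(f \right)} = \left(-2\right) 62 = -124$)
$\frac{r + 24514}{491655 + t{\left(118 \right)}} = \frac{-158970 + 24514}{491655 - 124} = - \frac{134456}{491531}$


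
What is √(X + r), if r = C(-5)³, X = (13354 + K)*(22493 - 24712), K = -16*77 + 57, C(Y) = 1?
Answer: 60*I*√7507 ≈ 5198.6*I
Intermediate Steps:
K = -1175 (K = -1232 + 57 = -1175)
X = -27025201 (X = (13354 - 1175)*(22493 - 24712) = 12179*(-2219) = -27025201)
r = 1 (r = 1³ = 1)
√(X + r) = √(-27025201 + 1) = √(-27025200) = 60*I*√7507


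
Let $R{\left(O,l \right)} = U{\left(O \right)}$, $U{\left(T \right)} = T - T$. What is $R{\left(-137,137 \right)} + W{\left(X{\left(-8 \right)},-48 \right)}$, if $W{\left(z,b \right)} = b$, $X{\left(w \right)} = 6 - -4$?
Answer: $-48$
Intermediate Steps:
$X{\left(w \right)} = 10$ ($X{\left(w \right)} = 6 + 4 = 10$)
$U{\left(T \right)} = 0$
$R{\left(O,l \right)} = 0$
$R{\left(-137,137 \right)} + W{\left(X{\left(-8 \right)},-48 \right)} = 0 - 48 = -48$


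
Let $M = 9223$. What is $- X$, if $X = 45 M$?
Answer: $-415035$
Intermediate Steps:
$X = 415035$ ($X = 45 \cdot 9223 = 415035$)
$- X = \left(-1\right) 415035 = -415035$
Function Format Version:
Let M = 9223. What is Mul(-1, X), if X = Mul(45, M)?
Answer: -415035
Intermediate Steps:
X = 415035 (X = Mul(45, 9223) = 415035)
Mul(-1, X) = Mul(-1, 415035) = -415035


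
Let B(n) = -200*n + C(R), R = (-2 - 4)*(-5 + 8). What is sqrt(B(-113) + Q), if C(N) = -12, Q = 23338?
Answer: sqrt(45926) ≈ 214.30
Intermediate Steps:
R = -18 (R = -6*3 = -18)
B(n) = -12 - 200*n (B(n) = -200*n - 12 = -12 - 200*n)
sqrt(B(-113) + Q) = sqrt((-12 - 200*(-113)) + 23338) = sqrt((-12 + 22600) + 23338) = sqrt(22588 + 23338) = sqrt(45926)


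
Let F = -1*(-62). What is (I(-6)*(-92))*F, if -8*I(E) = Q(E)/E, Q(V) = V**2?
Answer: -4278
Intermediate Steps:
I(E) = -E/8 (I(E) = -E**2/(8*E) = -E/8)
F = 62
(I(-6)*(-92))*F = (-1/8*(-6)*(-92))*62 = ((3/4)*(-92))*62 = -69*62 = -4278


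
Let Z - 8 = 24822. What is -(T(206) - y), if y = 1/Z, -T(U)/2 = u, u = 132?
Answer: 6555121/24830 ≈ 264.00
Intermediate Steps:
Z = 24830 (Z = 8 + 24822 = 24830)
T(U) = -264 (T(U) = -2*132 = -264)
y = 1/24830 ≈ 4.0274e-5
-(T(206) - y) = -(-264 - 1*1/24830) = -(-264 - 1/24830) = -1*(-6555121/24830) = 6555121/24830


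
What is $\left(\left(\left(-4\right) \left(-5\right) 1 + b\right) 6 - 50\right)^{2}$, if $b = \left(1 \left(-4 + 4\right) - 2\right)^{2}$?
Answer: $8836$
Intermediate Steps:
$b = 4$ ($b = \left(1 \cdot 0 - 2\right)^{2} = \left(0 - 2\right)^{2} = \left(-2\right)^{2} = 4$)
$\left(\left(\left(-4\right) \left(-5\right) 1 + b\right) 6 - 50\right)^{2} = \left(\left(\left(-4\right) \left(-5\right) 1 + 4\right) 6 - 50\right)^{2} = \left(\left(20 \cdot 1 + 4\right) 6 - 50\right)^{2} = \left(\left(20 + 4\right) 6 - 50\right)^{2} = \left(24 \cdot 6 - 50\right)^{2} = \left(144 - 50\right)^{2} = 94^{2} = 8836$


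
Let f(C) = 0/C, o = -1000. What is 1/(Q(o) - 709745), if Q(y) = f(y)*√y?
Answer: -1/709745 ≈ -1.4090e-6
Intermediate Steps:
f(C) = 0
Q(y) = 0 (Q(y) = 0*√y = 0)
1/(Q(o) - 709745) = 1/(0 - 709745) = 1/(-709745) = -1/709745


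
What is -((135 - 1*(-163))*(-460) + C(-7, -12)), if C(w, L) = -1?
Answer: 137081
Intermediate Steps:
-((135 - 1*(-163))*(-460) + C(-7, -12)) = -((135 - 1*(-163))*(-460) - 1) = -((135 + 163)*(-460) - 1) = -(298*(-460) - 1) = -(-137080 - 1) = -1*(-137081) = 137081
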